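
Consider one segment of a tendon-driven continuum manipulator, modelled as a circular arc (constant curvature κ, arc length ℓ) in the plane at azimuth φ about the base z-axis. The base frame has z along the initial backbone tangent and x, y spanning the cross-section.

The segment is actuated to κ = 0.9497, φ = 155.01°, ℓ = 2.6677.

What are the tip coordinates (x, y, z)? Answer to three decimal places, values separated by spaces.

-1.738 0.810 0.602

θ = κ·ℓ = 0.9497 × 2.6677 = 2.53351 rad
ρ = (1 − cos θ)/κ = (1 − -0.82075)/0.9497 = 1.91718
z = sin θ / κ = 0.57129/0.9497 = 0.60155
x = ρ cos φ = 1.91718 × cos(155.01°) = -1.73770
y = ρ sin φ = 1.91718 × sin(155.01°) = 0.80993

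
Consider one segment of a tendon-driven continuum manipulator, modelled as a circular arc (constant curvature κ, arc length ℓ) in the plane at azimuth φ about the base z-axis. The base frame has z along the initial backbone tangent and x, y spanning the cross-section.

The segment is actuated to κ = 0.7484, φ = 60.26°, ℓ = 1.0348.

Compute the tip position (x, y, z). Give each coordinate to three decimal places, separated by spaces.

θ = κ·ℓ = 0.7484 × 1.0348 = 0.77444 rad
ρ = (1 − cos θ)/κ = (1 − 0.71481)/0.7484 = 0.38107
z = sin θ / κ = 0.69932/0.7484 = 0.93442
x = ρ cos φ = 0.38107 × cos(60.26°) = 0.18903
y = ρ sin φ = 0.38107 × sin(60.26°) = 0.33087

0.189 0.331 0.934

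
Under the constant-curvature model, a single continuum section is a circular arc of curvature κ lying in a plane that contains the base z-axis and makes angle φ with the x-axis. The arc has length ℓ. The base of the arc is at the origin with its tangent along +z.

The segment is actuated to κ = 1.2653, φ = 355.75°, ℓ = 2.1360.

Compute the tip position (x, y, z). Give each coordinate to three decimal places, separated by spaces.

θ = κ·ℓ = 1.2653 × 2.1360 = 2.70268 rad
ρ = (1 − cos θ)/κ = (1 − -0.90521)/1.2653 = 1.50574
z = sin θ / κ = 0.42495/1.2653 = 0.33585
x = ρ cos φ = 1.50574 × cos(355.75°) = 1.50160
y = ρ sin φ = 1.50574 × sin(355.75°) = -0.11159

1.502 -0.112 0.336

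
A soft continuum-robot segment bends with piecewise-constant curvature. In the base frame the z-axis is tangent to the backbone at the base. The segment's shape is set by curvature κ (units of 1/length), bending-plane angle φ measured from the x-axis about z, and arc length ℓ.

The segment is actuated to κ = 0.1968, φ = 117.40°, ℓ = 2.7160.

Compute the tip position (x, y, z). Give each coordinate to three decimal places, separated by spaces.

θ = κ·ℓ = 0.1968 × 2.7160 = 0.53451 rad
ρ = (1 − cos θ)/κ = (1 − 0.86052)/0.1968 = 0.70875
z = sin θ / κ = 0.50942/0.1968 = 2.58851
x = ρ cos φ = 0.70875 × cos(117.40°) = -0.32616
y = ρ sin φ = 0.70875 × sin(117.40°) = 0.62923

-0.326 0.629 2.589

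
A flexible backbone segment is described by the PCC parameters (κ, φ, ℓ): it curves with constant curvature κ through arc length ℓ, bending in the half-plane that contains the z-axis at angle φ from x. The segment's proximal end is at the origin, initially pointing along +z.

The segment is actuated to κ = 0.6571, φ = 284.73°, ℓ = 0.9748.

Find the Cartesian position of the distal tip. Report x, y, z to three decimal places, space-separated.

θ = κ·ℓ = 0.6571 × 0.9748 = 0.64054 rad
ρ = (1 − cos θ)/κ = (1 − 0.80177)/0.6571 = 0.30167
z = sin θ / κ = 0.59763/0.6571 = 0.90950
x = ρ cos φ = 0.30167 × cos(284.73°) = 0.07670
y = ρ sin φ = 0.30167 × sin(284.73°) = -0.29176

0.077 -0.292 0.909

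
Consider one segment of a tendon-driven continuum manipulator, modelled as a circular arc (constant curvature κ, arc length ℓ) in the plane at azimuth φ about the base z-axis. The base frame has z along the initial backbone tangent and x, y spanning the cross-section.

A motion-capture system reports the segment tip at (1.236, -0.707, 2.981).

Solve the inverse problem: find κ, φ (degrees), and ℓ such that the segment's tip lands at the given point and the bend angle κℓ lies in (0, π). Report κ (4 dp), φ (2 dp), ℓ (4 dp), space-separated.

ρ = √(x²+y²) = √(1.236² + -0.707²) = 1.42392
φ = atan2(y, x) mod 360° = atan2(-0.707, 1.236) = 330.2302°
|p|² = ρ² + z² = 1.42392² + 2.981² = 10.91391
κ = 2ρ / |p|² = 2×1.42392 / 10.91391 = 0.26094
θ = 2·atan2(ρ, z) = 2·atan2(1.42392, 2.981) = 0.89124 rad
ℓ = θ/κ = 0.89124/0.26094 = 3.41554

0.2609 330.23 3.4155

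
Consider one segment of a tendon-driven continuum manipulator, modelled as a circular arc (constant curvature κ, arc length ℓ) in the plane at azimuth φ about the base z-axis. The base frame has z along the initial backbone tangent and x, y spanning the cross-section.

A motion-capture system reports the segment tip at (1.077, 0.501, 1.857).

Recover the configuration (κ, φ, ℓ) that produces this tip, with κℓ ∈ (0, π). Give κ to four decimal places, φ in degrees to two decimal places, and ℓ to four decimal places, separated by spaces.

0.4889 24.95 2.3280

ρ = √(x²+y²) = √(1.077² + 0.501²) = 1.18783
φ = atan2(y, x) mod 360° = atan2(0.501, 1.077) = 24.9470°
|p|² = ρ² + z² = 1.18783² + 1.857² = 4.85938
κ = 2ρ / |p|² = 2×1.18783 / 4.85938 = 0.48888
θ = 2·atan2(ρ, z) = 2·atan2(1.18783, 1.857) = 1.13813 rad
ℓ = θ/κ = 1.13813/0.48888 = 2.32803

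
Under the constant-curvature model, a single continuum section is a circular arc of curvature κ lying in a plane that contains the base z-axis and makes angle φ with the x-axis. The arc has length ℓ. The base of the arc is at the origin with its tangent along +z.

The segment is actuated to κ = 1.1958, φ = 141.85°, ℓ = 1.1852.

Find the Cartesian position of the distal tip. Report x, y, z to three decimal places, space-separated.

-0.557 0.438 0.826

θ = κ·ℓ = 1.1958 × 1.1852 = 1.41726 rad
ρ = (1 − cos θ)/κ = (1 − 0.15293)/1.1958 = 0.70837
z = sin θ / κ = 0.98824/1.1958 = 0.82642
x = ρ cos φ = 0.70837 × cos(141.85°) = -0.55706
y = ρ sin φ = 0.70837 × sin(141.85°) = 0.43758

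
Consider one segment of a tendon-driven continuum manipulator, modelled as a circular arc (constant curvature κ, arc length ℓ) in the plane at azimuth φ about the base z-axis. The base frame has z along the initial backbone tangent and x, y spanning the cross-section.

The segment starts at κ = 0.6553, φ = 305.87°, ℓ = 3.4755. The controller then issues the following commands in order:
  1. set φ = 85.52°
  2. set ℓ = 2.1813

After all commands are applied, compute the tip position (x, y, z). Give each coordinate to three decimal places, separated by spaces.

initial: κ=0.6553, φ=305.87°, ℓ=3.4755
cmd 1: set φ=85.52° → (κ,φ,ℓ)=(0.6553,85.52°,3.4755) → tip=(0.1966,2.5092,1.1606)
cmd 2: set ℓ=2.1813 → (κ,φ,ℓ)=(0.6553,85.52°,2.1813) → tip=(0.1024,1.3070,1.5108)

0.102 1.307 1.511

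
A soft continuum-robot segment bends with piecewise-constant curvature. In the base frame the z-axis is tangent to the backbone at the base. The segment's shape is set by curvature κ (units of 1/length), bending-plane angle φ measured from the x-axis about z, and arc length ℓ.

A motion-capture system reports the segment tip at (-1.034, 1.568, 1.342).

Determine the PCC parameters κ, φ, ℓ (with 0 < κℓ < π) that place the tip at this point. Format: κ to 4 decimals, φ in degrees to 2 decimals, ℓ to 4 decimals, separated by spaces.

0.7049 123.40 2.6964

ρ = √(x²+y²) = √(-1.034² + 1.568²) = 1.87824
φ = atan2(y, x) mod 360° = atan2(1.568, -1.034) = 123.4024°
|p|² = ρ² + z² = 1.87824² + 1.342² = 5.32874
κ = 2ρ / |p|² = 2×1.87824 / 5.32874 = 0.70495
θ = 2·atan2(ρ, z) = 2·atan2(1.87824, 1.342) = 1.90081 rad
ℓ = θ/κ = 1.90081/0.70495 = 2.69639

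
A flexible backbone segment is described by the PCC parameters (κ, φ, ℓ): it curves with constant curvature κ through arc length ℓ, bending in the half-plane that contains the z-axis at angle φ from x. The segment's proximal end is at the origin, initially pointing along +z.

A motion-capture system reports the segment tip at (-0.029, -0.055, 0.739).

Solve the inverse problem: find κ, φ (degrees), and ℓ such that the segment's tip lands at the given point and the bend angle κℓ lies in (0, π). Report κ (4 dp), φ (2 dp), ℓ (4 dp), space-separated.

ρ = √(x²+y²) = √(-0.029² + -0.055²) = 0.06218
φ = atan2(y, x) mod 360° = atan2(-0.055, -0.029) = 242.1985°
|p|² = ρ² + z² = 0.06218² + 0.739² = 0.54999
κ = 2ρ / |p|² = 2×0.06218 / 0.54999 = 0.22610
θ = 2·atan2(ρ, z) = 2·atan2(0.06218, 0.739) = 0.16788 rad
ℓ = θ/κ = 0.16788/0.22610 = 0.74248

0.2261 242.20 0.7425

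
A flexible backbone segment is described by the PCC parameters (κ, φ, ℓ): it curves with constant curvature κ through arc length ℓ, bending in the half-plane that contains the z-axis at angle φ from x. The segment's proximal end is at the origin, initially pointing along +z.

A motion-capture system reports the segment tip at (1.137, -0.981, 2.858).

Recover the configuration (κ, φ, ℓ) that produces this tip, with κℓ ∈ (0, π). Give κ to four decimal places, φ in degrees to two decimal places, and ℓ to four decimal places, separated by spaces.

0.2881 319.21 3.3580

ρ = √(x²+y²) = √(1.137² + -0.981²) = 1.50171
φ = atan2(y, x) mod 360° = atan2(-0.981, 1.137) = 319.2125°
|p|² = ρ² + z² = 1.50171² + 2.858² = 10.42329
κ = 2ρ / |p|² = 2×1.50171 / 10.42329 = 0.28814
θ = 2·atan2(ρ, z) = 2·atan2(1.50171, 2.858) = 0.96758 rad
ℓ = θ/κ = 0.96758/0.28814 = 3.35798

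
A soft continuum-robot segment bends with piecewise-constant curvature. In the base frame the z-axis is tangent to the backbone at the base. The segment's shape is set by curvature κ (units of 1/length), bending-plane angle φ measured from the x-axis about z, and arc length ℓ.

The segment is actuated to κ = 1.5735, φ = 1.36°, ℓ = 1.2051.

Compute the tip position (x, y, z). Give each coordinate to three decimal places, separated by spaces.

θ = κ·ℓ = 1.5735 × 1.2051 = 1.89622 rad
ρ = (1 − cos θ)/κ = (1 − -0.31971)/1.5735 = 0.83871
z = sin θ / κ = 0.94751/1.5735 = 0.60217
x = ρ cos φ = 0.83871 × cos(1.36°) = 0.83848
y = ρ sin φ = 0.83871 × sin(1.36°) = 0.01991

0.838 0.020 0.602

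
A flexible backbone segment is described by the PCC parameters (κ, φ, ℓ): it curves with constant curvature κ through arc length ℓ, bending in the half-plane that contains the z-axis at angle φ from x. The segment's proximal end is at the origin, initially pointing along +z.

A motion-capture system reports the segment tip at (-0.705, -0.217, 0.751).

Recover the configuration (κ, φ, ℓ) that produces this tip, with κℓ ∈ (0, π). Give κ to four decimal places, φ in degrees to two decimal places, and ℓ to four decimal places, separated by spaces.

1.3313 197.11 1.1664

ρ = √(x²+y²) = √(-0.705² + -0.217²) = 0.73764
φ = atan2(y, x) mod 360° = atan2(-0.217, -0.705) = 197.1084°
|p|² = ρ² + z² = 0.73764² + 0.751² = 1.10811
κ = 2ρ / |p|² = 2×0.73764 / 1.10811 = 1.33134
θ = 2·atan2(ρ, z) = 2·atan2(0.73764, 0.751) = 1.55285 rad
ℓ = θ/κ = 1.55285/1.33134 = 1.16638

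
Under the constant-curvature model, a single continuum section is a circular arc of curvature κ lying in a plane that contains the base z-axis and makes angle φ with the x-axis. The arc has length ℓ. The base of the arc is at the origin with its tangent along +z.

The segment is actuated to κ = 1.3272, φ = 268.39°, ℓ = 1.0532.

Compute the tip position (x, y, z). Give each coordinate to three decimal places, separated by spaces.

θ = κ·ℓ = 1.3272 × 1.0532 = 1.39781 rad
ρ = (1 − cos θ)/κ = (1 − 0.17213)/1.3272 = 0.62377
z = sin θ / κ = 0.98507/1.3272 = 0.74222
x = ρ cos φ = 0.62377 × cos(268.39°) = -0.01753
y = ρ sin φ = 0.62377 × sin(268.39°) = -0.62353

-0.018 -0.624 0.742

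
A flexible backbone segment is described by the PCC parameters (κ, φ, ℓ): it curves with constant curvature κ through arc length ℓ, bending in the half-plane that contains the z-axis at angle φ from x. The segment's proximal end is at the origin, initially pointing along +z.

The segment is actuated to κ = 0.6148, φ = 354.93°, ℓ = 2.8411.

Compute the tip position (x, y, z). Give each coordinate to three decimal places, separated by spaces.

1.904 -0.169 1.601

θ = κ·ℓ = 0.6148 × 2.8411 = 1.74671 rad
ρ = (1 − cos θ)/κ = (1 − -0.17501)/0.6148 = 1.91120
z = sin θ / κ = 0.98457/0.6148 = 1.60144
x = ρ cos φ = 1.91120 × cos(354.93°) = 1.90372
y = ρ sin φ = 1.91120 × sin(354.93°) = -0.16890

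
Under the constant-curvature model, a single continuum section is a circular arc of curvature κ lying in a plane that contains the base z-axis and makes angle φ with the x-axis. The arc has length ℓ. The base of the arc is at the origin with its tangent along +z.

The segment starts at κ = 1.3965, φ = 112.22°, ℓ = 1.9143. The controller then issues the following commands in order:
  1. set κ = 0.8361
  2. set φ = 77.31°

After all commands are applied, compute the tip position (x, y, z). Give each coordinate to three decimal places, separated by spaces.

initial: κ=1.3965, φ=112.22°, ℓ=1.9143
cmd 1: set κ=0.8361 → (κ,φ,ℓ)=(0.8361,112.22°,1.9143) → tip=(-0.4657,1.1401,1.1955)
cmd 2: set φ=77.31° → (κ,φ,ℓ)=(0.8361,77.31°,1.9143) → tip=(0.2706,1.2015,1.1955)

0.271 1.202 1.195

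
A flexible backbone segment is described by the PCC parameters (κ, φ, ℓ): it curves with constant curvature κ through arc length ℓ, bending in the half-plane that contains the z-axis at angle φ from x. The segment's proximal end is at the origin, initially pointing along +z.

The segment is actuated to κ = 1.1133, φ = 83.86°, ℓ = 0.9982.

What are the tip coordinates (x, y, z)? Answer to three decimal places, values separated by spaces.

0.053 0.497 0.805

θ = κ·ℓ = 1.1133 × 0.9982 = 1.11130 rad
ρ = (1 − cos θ)/κ = (1 − 0.44350)/1.1133 = 0.49987
z = sin θ / κ = 0.89627/1.1133 = 0.80506
x = ρ cos φ = 0.49987 × cos(83.86°) = 0.05346
y = ρ sin φ = 0.49987 × sin(83.86°) = 0.49700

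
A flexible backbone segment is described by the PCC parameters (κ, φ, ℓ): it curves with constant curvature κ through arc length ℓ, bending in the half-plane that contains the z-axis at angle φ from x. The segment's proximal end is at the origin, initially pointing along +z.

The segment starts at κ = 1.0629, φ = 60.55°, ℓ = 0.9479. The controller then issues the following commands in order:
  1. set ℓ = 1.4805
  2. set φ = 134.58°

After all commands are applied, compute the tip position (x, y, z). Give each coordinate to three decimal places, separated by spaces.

-0.662 0.672 0.941

initial: κ=1.0629, φ=60.55°, ℓ=0.9479
cmd 1: set ℓ=1.4805 → (κ,φ,ℓ)=(1.0629,60.55°,1.4805) → tip=(0.4639,0.8216,0.9408)
cmd 2: set φ=134.58° → (κ,φ,ℓ)=(1.0629,134.58°,1.4805) → tip=(-0.6622,0.6720,0.9408)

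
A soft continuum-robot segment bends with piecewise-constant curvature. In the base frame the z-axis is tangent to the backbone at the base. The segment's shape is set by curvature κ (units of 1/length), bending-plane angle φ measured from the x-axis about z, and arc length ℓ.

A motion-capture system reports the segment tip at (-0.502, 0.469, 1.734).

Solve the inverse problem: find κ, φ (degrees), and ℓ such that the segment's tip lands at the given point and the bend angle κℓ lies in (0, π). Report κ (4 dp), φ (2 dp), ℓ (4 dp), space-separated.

0.3950 136.95 1.9101

ρ = √(x²+y²) = √(-0.502² + 0.469²) = 0.68700
φ = atan2(y, x) mod 360° = atan2(0.469, -0.502) = 136.9465°
|p|² = ρ² + z² = 0.68700² + 1.734² = 3.47872
κ = 2ρ / |p|² = 2×0.68700 / 3.47872 = 0.39497
θ = 2·atan2(ρ, z) = 2·atan2(0.68700, 1.734) = 0.75444 rad
ℓ = θ/κ = 0.75444/0.39497 = 1.91011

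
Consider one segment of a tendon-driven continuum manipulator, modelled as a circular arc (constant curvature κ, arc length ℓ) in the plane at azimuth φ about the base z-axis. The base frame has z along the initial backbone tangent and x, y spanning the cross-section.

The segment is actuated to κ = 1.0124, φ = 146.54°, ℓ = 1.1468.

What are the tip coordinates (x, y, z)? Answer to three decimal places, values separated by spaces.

-0.496 0.328 0.906

θ = κ·ℓ = 1.0124 × 1.1468 = 1.16102 rad
ρ = (1 − cos θ)/κ = (1 − 0.39840)/1.0124 = 0.59423
z = sin θ / κ = 0.91721/1.0124 = 0.90598
x = ρ cos φ = 0.59423 × cos(146.54°) = -0.49575
y = ρ sin φ = 0.59423 × sin(146.54°) = 0.32763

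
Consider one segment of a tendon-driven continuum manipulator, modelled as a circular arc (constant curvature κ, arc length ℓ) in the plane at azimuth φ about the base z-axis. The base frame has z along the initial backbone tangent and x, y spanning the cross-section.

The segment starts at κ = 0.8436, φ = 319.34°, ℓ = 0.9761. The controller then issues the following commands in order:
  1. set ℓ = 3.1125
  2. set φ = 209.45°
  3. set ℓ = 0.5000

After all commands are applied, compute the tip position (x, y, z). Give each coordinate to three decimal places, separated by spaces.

initial: κ=0.8436, φ=319.34°, ℓ=0.9761
cmd 1: set ℓ=3.1125 → (κ,φ,ℓ)=(0.8436,319.34°,3.1125) → tip=(1.6814,-1.4442,0.5848)
cmd 2: set φ=209.45° → (κ,φ,ℓ)=(0.8436,209.45°,3.1125) → tip=(-1.9301,-1.0898,0.5848)
cmd 3: set ℓ=0.5000 → (κ,φ,ℓ)=(0.8436,209.45°,0.5000) → tip=(-0.0905,-0.0511,0.4853)

-0.090 -0.051 0.485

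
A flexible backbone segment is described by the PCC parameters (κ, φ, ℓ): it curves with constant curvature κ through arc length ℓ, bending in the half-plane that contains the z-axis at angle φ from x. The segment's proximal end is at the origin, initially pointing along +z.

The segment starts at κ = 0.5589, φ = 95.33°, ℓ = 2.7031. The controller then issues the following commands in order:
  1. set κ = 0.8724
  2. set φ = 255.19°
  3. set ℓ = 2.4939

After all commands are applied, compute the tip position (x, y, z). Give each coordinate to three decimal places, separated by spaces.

-0.460 -1.738 0.943

initial: κ=0.5589, φ=95.33°, ℓ=2.7031
cmd 1: set κ=0.8724 → (κ,φ,ℓ)=(0.8724,95.33°,2.7031) → tip=(-0.1819,1.9499,0.8089)
cmd 2: set φ=255.19° → (κ,φ,ℓ)=(0.8724,255.19°,2.7031) → tip=(-0.5006,-1.8933,0.8089)
cmd 3: set ℓ=2.4939 → (κ,φ,ℓ)=(0.8724,255.19°,2.4939) → tip=(-0.4596,-1.7384,0.9429)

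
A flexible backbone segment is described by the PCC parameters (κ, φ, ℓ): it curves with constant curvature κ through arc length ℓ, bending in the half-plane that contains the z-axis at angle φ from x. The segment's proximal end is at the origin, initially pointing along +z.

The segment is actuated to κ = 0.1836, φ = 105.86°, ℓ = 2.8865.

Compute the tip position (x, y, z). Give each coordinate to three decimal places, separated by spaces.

θ = κ·ℓ = 0.1836 × 2.8865 = 0.52996 rad
ρ = (1 − cos θ)/κ = (1 − 0.86283)/0.1836 = 0.74713
z = sin θ / κ = 0.50550/0.1836 = 2.75327
x = ρ cos φ = 0.74713 × cos(105.86°) = -0.20418
y = ρ sin φ = 0.74713 × sin(105.86°) = 0.71869

-0.204 0.719 2.753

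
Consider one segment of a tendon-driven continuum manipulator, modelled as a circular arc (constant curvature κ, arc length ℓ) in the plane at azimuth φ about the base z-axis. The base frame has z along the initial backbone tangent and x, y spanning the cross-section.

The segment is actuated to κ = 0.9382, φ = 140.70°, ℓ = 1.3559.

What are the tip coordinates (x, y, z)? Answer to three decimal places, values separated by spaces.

-0.582 0.476 1.019

θ = κ·ℓ = 0.9382 × 1.3559 = 1.27211 rad
ρ = (1 − cos θ)/κ = (1 − 0.29427)/0.9382 = 0.75222
z = sin θ / κ = 0.95572/0.9382 = 1.01868
x = ρ cos φ = 0.75222 × cos(140.70°) = -0.58210
y = ρ sin φ = 0.75222 × sin(140.70°) = 0.47644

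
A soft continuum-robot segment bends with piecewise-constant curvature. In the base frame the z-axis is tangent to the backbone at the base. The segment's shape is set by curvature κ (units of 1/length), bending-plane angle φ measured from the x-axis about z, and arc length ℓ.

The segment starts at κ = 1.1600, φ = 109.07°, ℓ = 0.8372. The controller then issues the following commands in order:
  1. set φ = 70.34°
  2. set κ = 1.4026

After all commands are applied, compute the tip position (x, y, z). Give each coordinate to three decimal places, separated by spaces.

initial: κ=1.1600, φ=109.07°, ℓ=0.8372
cmd 1: set φ=70.34° → (κ,φ,ℓ)=(1.1600,70.34°,0.8372) → tip=(0.1264,0.3537,0.7117)
cmd 2: set κ=1.4026 → (κ,φ,ℓ)=(1.4026,70.34°,0.8372) → tip=(0.1472,0.4121,0.6576)

0.147 0.412 0.658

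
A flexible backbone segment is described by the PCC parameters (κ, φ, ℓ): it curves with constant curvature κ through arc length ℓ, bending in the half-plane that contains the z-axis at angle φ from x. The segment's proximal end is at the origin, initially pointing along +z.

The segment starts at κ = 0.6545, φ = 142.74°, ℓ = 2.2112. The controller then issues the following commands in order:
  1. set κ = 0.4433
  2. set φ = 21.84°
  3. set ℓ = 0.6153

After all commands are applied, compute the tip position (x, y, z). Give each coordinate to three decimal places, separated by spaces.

initial: κ=0.6545, φ=142.74°, ℓ=2.2112
cmd 1: set κ=0.4433 → (κ,φ,ℓ)=(0.4433,142.74°,2.2112) → tip=(-0.7957,0.6052,1.8737)
cmd 2: set φ=21.84° → (κ,φ,ℓ)=(0.4433,21.84°,2.2112) → tip=(0.9279,0.3719,1.8737)
cmd 3: set ℓ=0.6153 → (κ,φ,ℓ)=(0.4433,21.84°,0.6153) → tip=(0.0774,0.0310,0.6077)

0.077 0.031 0.608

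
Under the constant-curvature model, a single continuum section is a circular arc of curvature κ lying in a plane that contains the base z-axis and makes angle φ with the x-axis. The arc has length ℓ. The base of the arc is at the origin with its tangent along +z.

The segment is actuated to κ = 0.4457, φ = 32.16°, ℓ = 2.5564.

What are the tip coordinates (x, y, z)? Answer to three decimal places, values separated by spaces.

θ = κ·ℓ = 0.4457 × 2.5564 = 1.13939 rad
ρ = (1 − cos θ)/κ = (1 − 0.41815)/0.4457 = 1.30547
z = sin θ / κ = 0.90838/0.4457 = 2.03809
x = ρ cos φ = 1.30547 × cos(32.16°) = 1.10517
y = ρ sin φ = 1.30547 × sin(32.16°) = 0.69488

1.105 0.695 2.038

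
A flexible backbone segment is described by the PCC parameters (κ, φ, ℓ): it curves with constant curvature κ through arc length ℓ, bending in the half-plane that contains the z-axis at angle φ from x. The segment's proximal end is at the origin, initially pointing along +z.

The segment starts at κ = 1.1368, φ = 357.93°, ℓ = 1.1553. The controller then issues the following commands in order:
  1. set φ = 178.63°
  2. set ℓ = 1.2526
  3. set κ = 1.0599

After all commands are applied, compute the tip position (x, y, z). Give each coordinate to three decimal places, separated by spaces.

initial: κ=1.1368, φ=357.93°, ℓ=1.1553
cmd 1: set φ=178.63° → (κ,φ,ℓ)=(1.1368,178.63°,1.1553) → tip=(-0.6555,0.0157,0.8507)
cmd 2: set ℓ=1.2526 → (κ,φ,ℓ)=(1.1368,178.63°,1.2526) → tip=(-0.7507,0.0180,0.8702)
cmd 3: set κ=1.0599 → (κ,φ,ℓ)=(1.0599,178.63°,1.2526) → tip=(-0.7161,0.0171,0.9157)

-0.716 0.017 0.916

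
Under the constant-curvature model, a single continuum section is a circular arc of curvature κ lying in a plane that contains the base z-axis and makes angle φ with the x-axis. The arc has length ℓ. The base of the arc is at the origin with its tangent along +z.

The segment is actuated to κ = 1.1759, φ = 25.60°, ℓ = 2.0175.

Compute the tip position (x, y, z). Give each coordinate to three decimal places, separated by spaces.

1.318 0.631 0.592

θ = κ·ℓ = 1.1759 × 2.0175 = 2.37238 rad
ρ = (1 − cos θ)/κ = (1 − -0.71846)/1.1759 = 1.46140
z = sin θ / κ = 0.69557/1.1759 = 0.59152
x = ρ cos φ = 1.46140 × cos(25.60°) = 1.31794
y = ρ sin φ = 1.46140 × sin(25.60°) = 0.63145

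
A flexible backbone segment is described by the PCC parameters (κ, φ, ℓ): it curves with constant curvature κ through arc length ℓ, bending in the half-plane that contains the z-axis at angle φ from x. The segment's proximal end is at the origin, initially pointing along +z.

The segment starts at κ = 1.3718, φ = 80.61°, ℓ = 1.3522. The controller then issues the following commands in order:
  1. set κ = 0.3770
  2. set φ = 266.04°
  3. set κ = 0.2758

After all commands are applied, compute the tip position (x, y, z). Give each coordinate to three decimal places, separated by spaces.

-0.017 -0.249 1.321

initial: κ=1.3718, φ=80.61°, ℓ=1.3522
cmd 1: set κ=0.3770 → (κ,φ,ℓ)=(0.3770,80.61°,1.3522) → tip=(0.0550,0.3327,1.2944)
cmd 2: set φ=266.04° → (κ,φ,ℓ)=(0.3770,266.04°,1.3522) → tip=(-0.0233,-0.3365,1.2944)
cmd 3: set κ=0.2758 → (κ,φ,ℓ)=(0.2758,266.04°,1.3522) → tip=(-0.0172,-0.2486,1.3211)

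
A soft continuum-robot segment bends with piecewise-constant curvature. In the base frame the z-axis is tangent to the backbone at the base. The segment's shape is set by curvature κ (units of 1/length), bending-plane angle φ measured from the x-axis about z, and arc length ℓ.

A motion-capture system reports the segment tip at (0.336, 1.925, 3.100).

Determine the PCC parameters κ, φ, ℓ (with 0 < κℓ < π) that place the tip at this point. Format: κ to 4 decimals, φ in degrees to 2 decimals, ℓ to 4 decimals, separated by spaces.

0.2910 80.10 3.8651

ρ = √(x²+y²) = √(0.336² + 1.925²) = 1.95410
φ = atan2(y, x) mod 360° = atan2(1.925, 0.336) = 80.0990°
|p|² = ρ² + z² = 1.95410² + 3.100² = 13.42852
κ = 2ρ / |p|² = 2×1.95410 / 13.42852 = 0.29104
θ = 2·atan2(ρ, z) = 2·atan2(1.95410, 3.100) = 1.12488 rad
ℓ = θ/κ = 1.12488/0.29104 = 3.86508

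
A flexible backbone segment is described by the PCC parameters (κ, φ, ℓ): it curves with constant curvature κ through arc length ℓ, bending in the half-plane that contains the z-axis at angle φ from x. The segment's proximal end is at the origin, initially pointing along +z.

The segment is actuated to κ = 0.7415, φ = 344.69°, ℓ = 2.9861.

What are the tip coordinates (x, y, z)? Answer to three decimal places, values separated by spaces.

2.081 -0.570 1.079

θ = κ·ℓ = 0.7415 × 2.9861 = 2.21419 rad
ρ = (1 − cos θ)/κ = (1 − -0.59992)/0.7415 = 2.15768
z = sin θ / κ = 0.80006/0.7415 = 1.07898
x = ρ cos φ = 2.15768 × cos(344.69°) = 2.08110
y = ρ sin φ = 2.15768 × sin(344.69°) = -0.56972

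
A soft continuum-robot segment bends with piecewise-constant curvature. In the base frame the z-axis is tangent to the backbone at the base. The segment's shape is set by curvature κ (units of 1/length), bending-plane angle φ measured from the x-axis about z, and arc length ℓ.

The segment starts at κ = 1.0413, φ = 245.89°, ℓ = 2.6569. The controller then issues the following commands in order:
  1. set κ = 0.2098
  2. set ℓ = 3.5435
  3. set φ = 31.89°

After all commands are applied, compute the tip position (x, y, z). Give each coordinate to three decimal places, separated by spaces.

1.068 0.664 3.226

initial: κ=1.0413, φ=245.89°, ℓ=2.6569
cmd 1: set κ=0.2098 → (κ,φ,ℓ)=(0.2098,245.89°,2.6569) → tip=(-0.2947,-0.6586,2.5214)
cmd 2: set ℓ=3.5435 → (κ,φ,ℓ)=(0.2098,245.89°,3.5435) → tip=(-0.5137,-1.1479,3.2260)
cmd 3: set φ=31.89° → (κ,φ,ℓ)=(0.2098,31.89°,3.5435) → tip=(1.0678,0.6644,3.2260)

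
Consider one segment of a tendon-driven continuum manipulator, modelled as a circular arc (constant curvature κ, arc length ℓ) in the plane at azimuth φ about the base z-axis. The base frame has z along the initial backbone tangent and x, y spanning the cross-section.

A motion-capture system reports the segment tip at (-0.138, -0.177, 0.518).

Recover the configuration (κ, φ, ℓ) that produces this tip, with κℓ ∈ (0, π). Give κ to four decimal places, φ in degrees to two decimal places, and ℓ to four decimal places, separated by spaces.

ρ = √(x²+y²) = √(-0.138² + -0.177²) = 0.22444
φ = atan2(y, x) mod 360° = atan2(-0.177, -0.138) = 232.0578°
|p|² = ρ² + z² = 0.22444² + 0.518² = 0.31870
κ = 2ρ / |p|² = 2×0.22444 / 0.31870 = 1.40848
θ = 2·atan2(ρ, z) = 2·atan2(0.22444, 0.518) = 0.81773 rad
ℓ = θ/κ = 0.81773/1.40848 = 0.58057

1.4085 232.06 0.5806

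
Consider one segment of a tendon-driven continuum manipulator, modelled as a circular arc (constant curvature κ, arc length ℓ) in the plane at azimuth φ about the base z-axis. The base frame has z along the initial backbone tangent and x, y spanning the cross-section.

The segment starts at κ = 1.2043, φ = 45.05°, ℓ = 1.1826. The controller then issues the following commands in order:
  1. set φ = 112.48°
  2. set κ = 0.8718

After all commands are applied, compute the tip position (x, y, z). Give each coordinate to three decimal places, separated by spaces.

initial: κ=1.2043, φ=45.05°, ℓ=1.1826
cmd 1: set φ=112.48° → (κ,φ,ℓ)=(1.2043,112.48°,1.1826) → tip=(-0.2711,0.6552,0.8215)
cmd 2: set κ=0.8718 → (κ,φ,ℓ)=(0.8718,112.48°,1.1826) → tip=(-0.2132,0.5151,0.9840)

-0.213 0.515 0.984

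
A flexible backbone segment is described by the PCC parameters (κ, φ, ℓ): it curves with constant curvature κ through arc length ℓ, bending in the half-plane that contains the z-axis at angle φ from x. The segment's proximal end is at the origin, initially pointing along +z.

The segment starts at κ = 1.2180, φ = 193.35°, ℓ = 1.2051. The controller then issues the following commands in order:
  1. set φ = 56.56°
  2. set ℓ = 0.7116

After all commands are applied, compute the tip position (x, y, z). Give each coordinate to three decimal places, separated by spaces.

0.160 0.242 0.626

initial: κ=1.2180, φ=193.35°, ℓ=1.2051
cmd 1: set φ=56.56° → (κ,φ,ℓ)=(1.2180,56.56°,1.2051) → tip=(0.4059,0.6147,0.8167)
cmd 2: set ℓ=0.7116 → (κ,φ,ℓ)=(1.2180,56.56°,0.7116) → tip=(0.1596,0.2416,0.6258)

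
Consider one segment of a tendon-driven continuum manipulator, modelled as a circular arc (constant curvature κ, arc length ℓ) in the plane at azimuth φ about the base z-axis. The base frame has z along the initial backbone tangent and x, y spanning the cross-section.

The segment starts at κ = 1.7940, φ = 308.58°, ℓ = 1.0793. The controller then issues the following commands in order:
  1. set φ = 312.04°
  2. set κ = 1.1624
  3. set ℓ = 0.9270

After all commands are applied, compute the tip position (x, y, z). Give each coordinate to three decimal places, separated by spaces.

0.303 -0.336 0.758

initial: κ=1.7940, φ=308.58°, ℓ=1.0793
cmd 1: set φ=312.04° → (κ,φ,ℓ)=(1.7940,312.04°,1.0793) → tip=(0.5067,-0.5619,0.5206)
cmd 2: set κ=1.1624 → (κ,φ,ℓ)=(1.1624,312.04°,1.0793) → tip=(0.3969,-0.4402,0.8176)
cmd 3: set ℓ=0.9270 → (κ,φ,ℓ)=(1.1624,312.04°,0.9270) → tip=(0.3033,-0.3364,0.7577)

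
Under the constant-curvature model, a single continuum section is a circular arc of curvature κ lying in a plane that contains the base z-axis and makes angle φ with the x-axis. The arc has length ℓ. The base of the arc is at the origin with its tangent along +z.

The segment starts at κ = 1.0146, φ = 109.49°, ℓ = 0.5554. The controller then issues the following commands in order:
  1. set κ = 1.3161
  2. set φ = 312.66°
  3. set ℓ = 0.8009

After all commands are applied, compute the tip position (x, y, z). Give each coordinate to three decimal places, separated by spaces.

initial: κ=1.0146, φ=109.49°, ℓ=0.5554
cmd 1: set κ=1.3161 → (κ,φ,ℓ)=(1.3161,109.49°,0.5554) → tip=(-0.0648,0.1830,0.5072)
cmd 2: set φ=312.66° → (κ,φ,ℓ)=(1.3161,312.66°,0.5554) → tip=(0.1315,-0.1427,0.5072)
cmd 3: set ℓ=0.8009 → (κ,φ,ℓ)=(1.3161,312.66°,0.8009) → tip=(0.2605,-0.2827,0.6606)

0.261 -0.283 0.661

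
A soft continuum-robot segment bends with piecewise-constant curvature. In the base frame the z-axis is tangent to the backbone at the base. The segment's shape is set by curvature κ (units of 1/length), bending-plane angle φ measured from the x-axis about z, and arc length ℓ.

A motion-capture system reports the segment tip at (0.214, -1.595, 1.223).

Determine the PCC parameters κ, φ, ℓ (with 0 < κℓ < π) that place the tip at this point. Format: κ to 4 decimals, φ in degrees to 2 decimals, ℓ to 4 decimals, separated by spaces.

ρ = √(x²+y²) = √(0.214² + -1.595²) = 1.60929
φ = atan2(y, x) mod 360° = atan2(-1.595, 0.214) = 277.6417°
|p|² = ρ² + z² = 1.60929² + 1.223² = 4.08555
κ = 2ρ / |p|² = 2×1.60929 / 4.08555 = 0.78780
θ = 2·atan2(ρ, z) = 2·atan2(1.60929, 1.223) = 1.84190 rad
ℓ = θ/κ = 1.84190/0.78780 = 2.33804

0.7878 277.64 2.3380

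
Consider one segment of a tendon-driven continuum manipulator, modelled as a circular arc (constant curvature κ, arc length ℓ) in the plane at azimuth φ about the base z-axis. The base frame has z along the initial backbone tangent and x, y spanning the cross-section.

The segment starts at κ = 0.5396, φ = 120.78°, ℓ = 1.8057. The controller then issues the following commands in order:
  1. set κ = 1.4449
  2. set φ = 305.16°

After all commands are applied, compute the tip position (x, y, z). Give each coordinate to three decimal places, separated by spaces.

0.742 -1.053 0.351

initial: κ=0.5396, φ=120.78°, ℓ=1.8057
cmd 1: set κ=1.4449 → (κ,φ,ℓ)=(1.4449,120.78°,1.8057) → tip=(-0.6593,1.1069,0.3514)
cmd 2: set φ=305.16° → (κ,φ,ℓ)=(1.4449,305.16°,1.8057) → tip=(0.7419,-1.0533,0.3514)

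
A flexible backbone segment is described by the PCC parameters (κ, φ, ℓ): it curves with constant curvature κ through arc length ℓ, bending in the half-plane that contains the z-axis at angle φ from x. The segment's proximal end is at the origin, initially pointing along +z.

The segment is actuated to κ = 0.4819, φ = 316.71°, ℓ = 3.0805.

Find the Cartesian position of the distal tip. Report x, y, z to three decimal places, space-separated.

1.380 -1.300 2.067

θ = κ·ℓ = 0.4819 × 3.0805 = 1.48449 rad
ρ = (1 − cos θ)/κ = (1 − 0.08620)/0.4819 = 1.89625
z = sin θ / κ = 0.99628/0.4819 = 2.06740
x = ρ cos φ = 1.89625 × cos(316.71°) = 1.38027
y = ρ sin φ = 1.89625 × sin(316.71°) = -1.30024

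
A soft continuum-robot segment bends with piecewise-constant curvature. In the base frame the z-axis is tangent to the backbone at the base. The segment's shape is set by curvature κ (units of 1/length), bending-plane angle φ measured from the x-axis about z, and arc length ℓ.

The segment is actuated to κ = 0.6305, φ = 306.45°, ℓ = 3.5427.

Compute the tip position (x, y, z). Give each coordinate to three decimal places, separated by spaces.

θ = κ·ℓ = 0.6305 × 3.5427 = 2.23367 rad
ρ = (1 − cos θ)/κ = (1 − -0.61539)/0.6305 = 2.56207
z = sin θ / κ = 0.78823/0.6305 = 1.25016
x = ρ cos φ = 2.56207 × cos(306.45°) = 1.52218
y = ρ sin φ = 2.56207 × sin(306.45°) = -2.06087

1.522 -2.061 1.250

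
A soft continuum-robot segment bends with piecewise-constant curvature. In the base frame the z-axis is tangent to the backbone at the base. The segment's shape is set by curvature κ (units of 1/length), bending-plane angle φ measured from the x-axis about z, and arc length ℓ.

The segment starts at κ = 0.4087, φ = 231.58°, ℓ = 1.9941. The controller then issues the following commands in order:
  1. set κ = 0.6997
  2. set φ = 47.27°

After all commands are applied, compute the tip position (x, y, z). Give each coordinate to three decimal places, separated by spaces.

initial: κ=0.4087, φ=231.58°, ℓ=1.9941
cmd 1: set κ=0.6997 → (κ,φ,ℓ)=(0.6997,231.58°,1.9941) → tip=(-0.7330,-0.9242,1.4072)
cmd 2: set φ=47.27° → (κ,φ,ℓ)=(0.6997,47.27°,1.9941) → tip=(0.8004,0.8665,1.4072)

0.800 0.866 1.407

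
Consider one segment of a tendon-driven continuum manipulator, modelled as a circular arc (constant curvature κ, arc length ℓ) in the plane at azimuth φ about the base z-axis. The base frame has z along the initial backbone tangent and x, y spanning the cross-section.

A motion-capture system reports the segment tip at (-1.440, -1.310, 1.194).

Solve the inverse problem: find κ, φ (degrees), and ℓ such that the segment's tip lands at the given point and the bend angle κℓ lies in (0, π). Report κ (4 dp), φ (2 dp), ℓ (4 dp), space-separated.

0.7465 222.29 2.7343

ρ = √(x²+y²) = √(-1.440² + -1.310²) = 1.94672
φ = atan2(y, x) mod 360° = atan2(-1.310, -1.440) = 222.2935°
|p|² = ρ² + z² = 1.94672² + 1.194² = 5.21534
κ = 2ρ / |p|² = 2×1.94672 / 5.21534 = 0.74653
θ = 2·atan2(ρ, z) = 2·atan2(1.94672, 1.194) = 2.04125 rad
ℓ = θ/κ = 2.04125/0.74653 = 2.73430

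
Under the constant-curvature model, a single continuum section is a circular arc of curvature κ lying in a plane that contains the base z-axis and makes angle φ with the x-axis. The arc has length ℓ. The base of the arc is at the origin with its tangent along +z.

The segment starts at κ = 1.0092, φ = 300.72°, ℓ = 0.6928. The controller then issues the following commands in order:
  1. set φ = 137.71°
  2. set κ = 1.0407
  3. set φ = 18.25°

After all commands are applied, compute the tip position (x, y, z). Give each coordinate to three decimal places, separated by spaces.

0.227 0.075 0.634

initial: κ=1.0092, φ=300.72°, ℓ=0.6928
cmd 1: set φ=137.71° → (κ,φ,ℓ)=(1.0092,137.71°,0.6928) → tip=(-0.1720,0.1564,0.6377)
cmd 2: set κ=1.0407 → (κ,φ,ℓ)=(1.0407,137.71°,0.6928) → tip=(-0.1769,0.1609,0.6343)
cmd 3: set φ=18.25° → (κ,φ,ℓ)=(1.0407,18.25°,0.6928) → tip=(0.2271,0.0749,0.6343)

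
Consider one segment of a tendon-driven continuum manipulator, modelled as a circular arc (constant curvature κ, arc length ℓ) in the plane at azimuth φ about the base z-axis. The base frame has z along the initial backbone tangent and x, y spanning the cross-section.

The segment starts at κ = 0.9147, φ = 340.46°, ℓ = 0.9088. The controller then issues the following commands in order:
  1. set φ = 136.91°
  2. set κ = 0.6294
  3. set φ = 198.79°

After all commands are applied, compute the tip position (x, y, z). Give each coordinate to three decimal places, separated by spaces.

-0.239 -0.081 0.860

initial: κ=0.9147, φ=340.46°, ℓ=0.9088
cmd 1: set φ=136.91° → (κ,φ,ℓ)=(0.9147,136.91°,0.9088) → tip=(-0.2603,0.2435,0.8077)
cmd 2: set κ=0.6294 → (κ,φ,ℓ)=(0.6294,136.91°,0.9088) → tip=(-0.1847,0.1728,0.8600)
cmd 3: set φ=198.79° → (κ,φ,ℓ)=(0.6294,198.79°,0.9088) → tip=(-0.2394,-0.0815,0.8600)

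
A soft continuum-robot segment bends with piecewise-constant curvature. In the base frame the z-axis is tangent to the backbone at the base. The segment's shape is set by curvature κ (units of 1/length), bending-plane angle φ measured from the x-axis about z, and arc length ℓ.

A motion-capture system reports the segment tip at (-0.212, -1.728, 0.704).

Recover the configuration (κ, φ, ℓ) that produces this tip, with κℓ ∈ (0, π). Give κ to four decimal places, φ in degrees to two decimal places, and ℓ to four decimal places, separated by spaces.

ρ = √(x²+y²) = √(-0.212² + -1.728²) = 1.74096
φ = atan2(y, x) mod 360° = atan2(-1.728, -0.212) = 263.0056°
|p|² = ρ² + z² = 1.74096² + 0.704² = 3.52654
κ = 2ρ / |p|² = 2×1.74096 / 3.52654 = 0.98734
θ = 2·atan2(ρ, z) = 2·atan2(1.74096, 0.704) = 2.37305 rad
ℓ = θ/κ = 2.37305/0.98734 = 2.40347

0.9873 263.01 2.4035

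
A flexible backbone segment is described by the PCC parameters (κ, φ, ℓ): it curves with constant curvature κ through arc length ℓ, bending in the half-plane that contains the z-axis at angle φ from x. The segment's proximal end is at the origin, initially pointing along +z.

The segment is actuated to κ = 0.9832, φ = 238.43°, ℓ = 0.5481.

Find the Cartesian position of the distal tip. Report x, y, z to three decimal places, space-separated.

-0.075 -0.123 0.522

θ = κ·ℓ = 0.9832 × 0.5481 = 0.53889 rad
ρ = (1 − cos θ)/κ = (1 − 0.85828)/0.9832 = 0.14414
z = sin θ / κ = 0.51319/0.9832 = 0.52195
x = ρ cos φ = 0.14414 × cos(238.43°) = -0.07547
y = ρ sin φ = 0.14414 × sin(238.43°) = -0.12281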